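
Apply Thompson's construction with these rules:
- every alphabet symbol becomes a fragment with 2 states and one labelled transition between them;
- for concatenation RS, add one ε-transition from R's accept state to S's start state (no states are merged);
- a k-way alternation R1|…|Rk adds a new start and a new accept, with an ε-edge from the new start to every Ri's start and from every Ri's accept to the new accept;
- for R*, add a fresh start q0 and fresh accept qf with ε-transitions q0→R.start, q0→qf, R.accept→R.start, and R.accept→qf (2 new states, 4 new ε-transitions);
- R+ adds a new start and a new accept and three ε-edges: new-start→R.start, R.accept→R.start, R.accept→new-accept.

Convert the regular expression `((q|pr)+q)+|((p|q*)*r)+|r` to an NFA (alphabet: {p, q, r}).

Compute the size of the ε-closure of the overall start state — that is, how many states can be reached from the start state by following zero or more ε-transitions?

Compute the ε-closure size of each fragment's start state recursively; a symbol fragment's start has no outgoing ε-edge, so its closure is just itself (size 1).
  pr : |ε-closure| equals the left operand's closure size = 1 (its accept is not ε-reachable, so the closure stops there)
  q|pr : new start ε-reaches every alternative's start; none of them accept ε, so the new accept is not reached: |ε-closure| = 1 + 1 + 1 = 3
  (q|pr)+ : new start ε-reaches only the body's start; the new accept needs a symbol first: |ε-closure| = 1 + 3 = 4
  (q|pr)+q : |ε-closure| equals the left operand's closure size = 4 (its accept is not ε-reachable, so the closure stops there)
  ((q|pr)+q)+ : |ε-closure| = 1 + 4 = 5 (the body doesn't accept ε, so the new accept is not reached)
  q* : the star's fresh start ε-reaches both the body's start and the fresh accept: |ε-closure| = 2 + 1 = 3
  p|q* : |ε-closure| = 1 (new start) + (1 + 3) + 1 (new accept, since some branch ε-reaches its own accept) = 6
  (p|q*)* : the star's fresh start ε-reaches both the body's start and the fresh accept: |ε-closure| = 2 + 6 = 8
  (p|q*)*r : the left operand accepts ε, so the closure extends into the next operand (via the concat ε-link); |ε-closure| = 8 + 1 = 9
  ((p|q*)*r)+ : |ε-closure| = 1 + 9 = 10 (the body doesn't accept ε, so the new accept is not reached)
  ((q|pr)+q)+|((p|q*)*r)+|r : new start ε-reaches every alternative's start; none of them accept ε, so the new accept is not reached: |ε-closure| = 1 + 5 + 10 + 1 = 17

17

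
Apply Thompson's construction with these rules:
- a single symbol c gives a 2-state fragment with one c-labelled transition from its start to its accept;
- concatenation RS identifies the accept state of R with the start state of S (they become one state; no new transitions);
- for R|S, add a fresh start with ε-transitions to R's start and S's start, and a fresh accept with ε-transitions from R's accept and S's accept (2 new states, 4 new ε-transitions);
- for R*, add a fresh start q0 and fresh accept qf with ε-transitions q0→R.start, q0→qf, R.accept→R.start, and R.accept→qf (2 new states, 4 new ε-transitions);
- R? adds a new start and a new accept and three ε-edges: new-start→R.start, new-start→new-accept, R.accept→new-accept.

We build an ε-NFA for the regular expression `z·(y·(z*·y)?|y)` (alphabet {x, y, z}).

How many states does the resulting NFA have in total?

13

By structural recursion:
Each of the 5 symbol leaves contributes a 2-state fragment.
  z* = 4 states
  z*·y = 5 states
  (z*·y)? = 7 states
  y·(z*·y)? = 8 states
  y·(z*·y)?|y = 12 states
  z·(y·(z*·y)?|y) = 13 states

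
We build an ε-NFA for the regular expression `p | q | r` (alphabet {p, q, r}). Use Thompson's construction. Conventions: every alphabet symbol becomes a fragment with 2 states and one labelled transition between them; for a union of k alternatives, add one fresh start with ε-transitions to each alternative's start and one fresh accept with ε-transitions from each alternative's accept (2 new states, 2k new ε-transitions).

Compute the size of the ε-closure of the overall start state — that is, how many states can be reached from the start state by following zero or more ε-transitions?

4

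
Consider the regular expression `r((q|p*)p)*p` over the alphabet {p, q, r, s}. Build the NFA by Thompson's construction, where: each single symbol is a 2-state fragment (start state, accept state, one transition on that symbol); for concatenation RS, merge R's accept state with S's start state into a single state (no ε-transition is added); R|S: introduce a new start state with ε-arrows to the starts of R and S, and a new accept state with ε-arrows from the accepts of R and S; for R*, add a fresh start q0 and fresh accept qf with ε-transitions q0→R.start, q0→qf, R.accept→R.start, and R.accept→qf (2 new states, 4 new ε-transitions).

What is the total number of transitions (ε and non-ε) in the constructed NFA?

Per subexpression:
Each of the 5 symbol leaves contributes 1 transition (1 symbol, 0 ε).
  p* : 5 transitions (1 symbol, 4 ε)
  q|p* : 10 transitions (2 symbol, 8 ε)
  (q|p*)p : 11 transitions (3 symbol, 8 ε)
  ((q|p*)p)* : 15 transitions (3 symbol, 12 ε)
  r((q|p*)p)*p : 17 transitions (5 symbol, 12 ε)

17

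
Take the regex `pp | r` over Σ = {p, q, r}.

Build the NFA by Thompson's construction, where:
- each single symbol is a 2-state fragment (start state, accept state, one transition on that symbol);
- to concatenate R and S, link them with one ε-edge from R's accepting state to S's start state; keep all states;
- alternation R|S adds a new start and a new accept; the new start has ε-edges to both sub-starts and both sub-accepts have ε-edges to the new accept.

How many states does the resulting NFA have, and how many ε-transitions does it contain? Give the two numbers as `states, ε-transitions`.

8, 5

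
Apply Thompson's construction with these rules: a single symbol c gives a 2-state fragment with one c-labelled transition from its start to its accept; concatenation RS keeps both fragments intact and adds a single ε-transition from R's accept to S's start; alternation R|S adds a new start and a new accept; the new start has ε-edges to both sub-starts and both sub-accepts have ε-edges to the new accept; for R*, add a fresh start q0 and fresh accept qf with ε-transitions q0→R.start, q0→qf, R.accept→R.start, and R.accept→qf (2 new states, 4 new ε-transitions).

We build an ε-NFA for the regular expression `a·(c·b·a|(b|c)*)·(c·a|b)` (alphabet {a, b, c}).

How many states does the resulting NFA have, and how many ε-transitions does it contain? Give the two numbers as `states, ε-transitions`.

26, 21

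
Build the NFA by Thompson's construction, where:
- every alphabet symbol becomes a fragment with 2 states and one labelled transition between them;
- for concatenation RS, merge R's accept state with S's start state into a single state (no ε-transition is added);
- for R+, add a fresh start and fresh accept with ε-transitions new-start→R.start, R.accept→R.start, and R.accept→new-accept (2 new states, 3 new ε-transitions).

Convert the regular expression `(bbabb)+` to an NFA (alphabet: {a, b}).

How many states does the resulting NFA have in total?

8

Recursing over subexpressions:
Each of the 5 symbol leaves contributes a 2-state fragment.
  bbabb — 6 states
  (bbabb)+ — 8 states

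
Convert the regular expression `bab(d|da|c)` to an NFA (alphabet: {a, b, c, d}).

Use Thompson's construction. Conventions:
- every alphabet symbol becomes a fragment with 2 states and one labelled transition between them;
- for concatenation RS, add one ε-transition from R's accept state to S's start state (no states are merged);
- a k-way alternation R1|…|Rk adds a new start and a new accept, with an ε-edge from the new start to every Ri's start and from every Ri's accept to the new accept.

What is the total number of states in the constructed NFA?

16

Recursing over subexpressions:
Each of the 7 symbol leaves contributes a 2-state fragment.
  da = 4 states
  d|da|c = 10 states
  bab(d|da|c) = 16 states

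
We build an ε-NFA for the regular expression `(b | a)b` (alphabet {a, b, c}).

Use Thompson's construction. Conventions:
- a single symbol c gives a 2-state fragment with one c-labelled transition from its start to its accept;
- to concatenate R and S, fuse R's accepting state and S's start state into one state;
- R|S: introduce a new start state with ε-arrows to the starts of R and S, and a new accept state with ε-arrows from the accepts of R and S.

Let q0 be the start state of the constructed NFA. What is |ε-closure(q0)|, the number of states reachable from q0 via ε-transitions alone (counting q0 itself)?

3

Work bottom-up. For each fragment F, track |ε-closure(F.start)| and whether F's accept lies in that closure (i.e. whether F accepts ε). A single-symbol fragment has closure size 1 and does not accept ε.
  b | a → C = 1 + 1 + 1 = 3 (the new accept is not ε-reachable since no branch accepts ε)
  (b | a)b → same as the first factor's closure: C = 3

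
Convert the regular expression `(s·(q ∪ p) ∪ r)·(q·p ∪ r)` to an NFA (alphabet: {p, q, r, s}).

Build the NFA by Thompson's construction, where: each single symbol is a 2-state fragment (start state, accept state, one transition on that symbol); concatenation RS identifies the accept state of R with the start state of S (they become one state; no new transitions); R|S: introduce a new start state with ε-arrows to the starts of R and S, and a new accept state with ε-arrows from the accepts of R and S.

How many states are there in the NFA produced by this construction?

Building bottom-up:
Each of the 7 symbol leaves contributes a 2-state fragment.
  q ∪ p — 6 states
  s·(q ∪ p) — 7 states
  s·(q ∪ p) ∪ r — 11 states
  q·p — 3 states
  q·p ∪ r — 7 states
  (s·(q ∪ p) ∪ r)·(q·p ∪ r) — 17 states

17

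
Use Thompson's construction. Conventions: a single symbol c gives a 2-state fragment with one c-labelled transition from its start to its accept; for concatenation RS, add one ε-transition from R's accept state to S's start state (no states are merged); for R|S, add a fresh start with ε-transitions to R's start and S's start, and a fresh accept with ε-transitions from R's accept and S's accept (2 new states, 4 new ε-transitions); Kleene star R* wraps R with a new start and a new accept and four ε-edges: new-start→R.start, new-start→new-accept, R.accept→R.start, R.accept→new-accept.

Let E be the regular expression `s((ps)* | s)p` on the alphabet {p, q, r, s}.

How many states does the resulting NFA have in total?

14

Recursing over subexpressions:
Each of the 5 symbol leaves contributes a 2-state fragment.
  ps : 4 states
  (ps)* : 6 states
  (ps)* | s : 10 states
  s((ps)* | s)p : 14 states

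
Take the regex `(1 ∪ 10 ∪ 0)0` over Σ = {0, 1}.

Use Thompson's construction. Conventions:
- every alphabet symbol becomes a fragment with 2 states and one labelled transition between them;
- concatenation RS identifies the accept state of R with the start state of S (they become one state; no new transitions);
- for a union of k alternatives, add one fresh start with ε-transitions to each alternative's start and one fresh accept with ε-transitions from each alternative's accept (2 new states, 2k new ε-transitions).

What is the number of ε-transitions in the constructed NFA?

6

By structural recursion:
Each of the 5 symbol leaves contributes 0 ε-transitions.
  10 — 0 ε-transitions
  1 ∪ 10 ∪ 0 — 6 ε-transitions
  (1 ∪ 10 ∪ 0)0 — 6 ε-transitions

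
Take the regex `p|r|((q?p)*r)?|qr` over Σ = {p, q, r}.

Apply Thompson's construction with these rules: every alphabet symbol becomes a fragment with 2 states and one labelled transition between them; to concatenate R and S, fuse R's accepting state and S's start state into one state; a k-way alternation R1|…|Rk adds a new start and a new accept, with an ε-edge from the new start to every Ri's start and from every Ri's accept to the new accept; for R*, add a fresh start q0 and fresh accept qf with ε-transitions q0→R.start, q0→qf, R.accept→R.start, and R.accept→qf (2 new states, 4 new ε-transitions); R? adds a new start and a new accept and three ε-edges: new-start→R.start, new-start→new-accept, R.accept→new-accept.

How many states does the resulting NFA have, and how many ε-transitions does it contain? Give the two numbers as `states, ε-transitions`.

19, 18

By structural recursion:
Each of the 7 symbol leaves contributes 2 states and 0 ε-transitions.
  q? → 4 states, 3 ε-transitions
  q?p → 5 states, 3 ε-transitions
  (q?p)* → 7 states, 7 ε-transitions
  (q?p)*r → 8 states, 7 ε-transitions
  ((q?p)*r)? → 10 states, 10 ε-transitions
  qr → 3 states, 0 ε-transitions
  p|r|((q?p)*r)?|qr → 19 states, 18 ε-transitions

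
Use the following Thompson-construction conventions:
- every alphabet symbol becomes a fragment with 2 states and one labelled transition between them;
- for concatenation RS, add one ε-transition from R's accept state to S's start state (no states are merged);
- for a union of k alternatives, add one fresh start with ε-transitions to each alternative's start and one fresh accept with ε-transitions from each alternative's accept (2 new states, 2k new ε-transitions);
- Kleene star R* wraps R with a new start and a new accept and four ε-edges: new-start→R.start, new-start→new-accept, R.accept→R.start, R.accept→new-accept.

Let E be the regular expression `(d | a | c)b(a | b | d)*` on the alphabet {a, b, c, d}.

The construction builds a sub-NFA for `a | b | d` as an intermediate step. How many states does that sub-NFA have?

8

Fragment for `a | b | d`:
Each of the 3 symbol leaves contributes a 2-state fragment.
  a | b | d = 8 states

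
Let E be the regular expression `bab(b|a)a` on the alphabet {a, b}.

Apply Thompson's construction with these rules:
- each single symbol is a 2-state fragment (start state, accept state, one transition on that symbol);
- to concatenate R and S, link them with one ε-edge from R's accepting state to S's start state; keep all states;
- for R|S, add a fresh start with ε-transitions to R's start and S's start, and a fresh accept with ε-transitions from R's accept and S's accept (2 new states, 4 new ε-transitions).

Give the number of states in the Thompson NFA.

14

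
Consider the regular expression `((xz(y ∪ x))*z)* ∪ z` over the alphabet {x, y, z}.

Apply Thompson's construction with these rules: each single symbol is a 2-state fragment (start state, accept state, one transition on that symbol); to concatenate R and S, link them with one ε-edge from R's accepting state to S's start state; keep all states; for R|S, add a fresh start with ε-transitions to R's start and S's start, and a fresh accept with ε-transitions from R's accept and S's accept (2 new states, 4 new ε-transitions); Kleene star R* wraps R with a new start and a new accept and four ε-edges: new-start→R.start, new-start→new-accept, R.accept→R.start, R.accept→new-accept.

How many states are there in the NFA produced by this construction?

Building bottom-up:
Each of the 6 symbol leaves contributes a 2-state fragment.
  y ∪ x → 6 states
  xz(y ∪ x) → 10 states
  (xz(y ∪ x))* → 12 states
  (xz(y ∪ x))*z → 14 states
  ((xz(y ∪ x))*z)* → 16 states
  ((xz(y ∪ x))*z)* ∪ z → 20 states

20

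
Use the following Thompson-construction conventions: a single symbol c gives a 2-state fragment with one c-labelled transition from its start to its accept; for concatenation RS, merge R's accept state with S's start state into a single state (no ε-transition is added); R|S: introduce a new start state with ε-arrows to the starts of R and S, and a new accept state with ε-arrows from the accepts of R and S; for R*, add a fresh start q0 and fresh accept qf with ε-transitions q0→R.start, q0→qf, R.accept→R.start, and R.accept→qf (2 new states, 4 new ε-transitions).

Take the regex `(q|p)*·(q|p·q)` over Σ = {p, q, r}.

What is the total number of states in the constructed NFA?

14

By structural recursion:
Each of the 5 symbol leaves contributes a 2-state fragment.
  q|p : 6 states
  (q|p)* : 8 states
  p·q : 3 states
  q|p·q : 7 states
  (q|p)*·(q|p·q) : 14 states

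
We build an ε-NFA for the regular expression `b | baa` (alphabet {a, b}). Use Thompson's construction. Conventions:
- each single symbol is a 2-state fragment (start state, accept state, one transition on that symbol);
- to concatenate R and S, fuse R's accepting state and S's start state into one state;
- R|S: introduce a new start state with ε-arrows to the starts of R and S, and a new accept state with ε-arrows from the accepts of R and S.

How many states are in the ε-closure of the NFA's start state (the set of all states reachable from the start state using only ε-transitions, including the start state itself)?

Compute the ε-closure size of each fragment's start state recursively; a symbol fragment's start has no outgoing ε-edge, so its closure is just itself (size 1).
  baa — |closure| equals the left operand's closure size = 1 (its accept is not ε-reachable, so the closure stops there)
  b | baa — |closure| = 1 + 1 + 1 = 3 (the new accept is not ε-reachable since no branch accepts ε)

3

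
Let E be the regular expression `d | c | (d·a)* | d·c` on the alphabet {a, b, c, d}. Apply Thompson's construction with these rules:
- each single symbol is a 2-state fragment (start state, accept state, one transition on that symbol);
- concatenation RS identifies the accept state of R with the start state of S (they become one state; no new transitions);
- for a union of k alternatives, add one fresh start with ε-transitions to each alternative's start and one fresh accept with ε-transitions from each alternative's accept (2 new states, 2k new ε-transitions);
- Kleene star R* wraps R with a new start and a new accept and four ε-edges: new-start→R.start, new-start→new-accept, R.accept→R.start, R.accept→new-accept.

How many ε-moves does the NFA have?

12

Bottom-up over the parse tree:
Each of the 6 symbol leaves contributes 0 ε-transitions.
  d·a = 0 ε-transitions
  (d·a)* = 4 ε-transitions
  d·c = 0 ε-transitions
  d | c | (d·a)* | d·c = 12 ε-transitions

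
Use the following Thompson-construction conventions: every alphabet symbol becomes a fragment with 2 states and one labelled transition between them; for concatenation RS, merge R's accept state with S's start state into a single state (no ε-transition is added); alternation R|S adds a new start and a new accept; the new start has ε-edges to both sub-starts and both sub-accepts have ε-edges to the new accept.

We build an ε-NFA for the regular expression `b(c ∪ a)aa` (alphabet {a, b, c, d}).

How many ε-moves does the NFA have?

4

Building bottom-up:
Each of the 5 symbol leaves contributes 0 ε-transitions.
  c ∪ a → 4 ε-transitions
  b(c ∪ a)aa → 4 ε-transitions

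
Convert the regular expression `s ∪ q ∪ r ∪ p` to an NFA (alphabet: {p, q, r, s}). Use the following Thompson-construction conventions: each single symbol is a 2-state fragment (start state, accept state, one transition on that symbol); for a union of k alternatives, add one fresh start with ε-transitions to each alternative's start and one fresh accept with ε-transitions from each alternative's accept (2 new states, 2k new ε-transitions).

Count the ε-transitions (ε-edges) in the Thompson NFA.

Building bottom-up:
Each of the 4 symbol leaves contributes 0 ε-transitions.
  s ∪ q ∪ r ∪ p — 8 ε-transitions

8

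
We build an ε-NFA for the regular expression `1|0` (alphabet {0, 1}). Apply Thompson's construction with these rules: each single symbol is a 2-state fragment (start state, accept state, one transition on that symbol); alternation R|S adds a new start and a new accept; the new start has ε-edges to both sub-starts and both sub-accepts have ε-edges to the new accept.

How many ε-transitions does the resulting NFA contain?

Bottom-up over the parse tree:
Each of the 2 symbol leaves contributes 0 ε-transitions.
  1|0 — 4 ε-transitions

4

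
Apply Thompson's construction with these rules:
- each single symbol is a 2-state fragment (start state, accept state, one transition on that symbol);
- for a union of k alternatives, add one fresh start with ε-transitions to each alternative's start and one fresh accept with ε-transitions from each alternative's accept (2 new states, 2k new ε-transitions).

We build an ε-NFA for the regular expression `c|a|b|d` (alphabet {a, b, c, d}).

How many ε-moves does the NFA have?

8

Per subexpression:
Each of the 4 symbol leaves contributes 0 ε-transitions.
  c|a|b|d — 8 ε-transitions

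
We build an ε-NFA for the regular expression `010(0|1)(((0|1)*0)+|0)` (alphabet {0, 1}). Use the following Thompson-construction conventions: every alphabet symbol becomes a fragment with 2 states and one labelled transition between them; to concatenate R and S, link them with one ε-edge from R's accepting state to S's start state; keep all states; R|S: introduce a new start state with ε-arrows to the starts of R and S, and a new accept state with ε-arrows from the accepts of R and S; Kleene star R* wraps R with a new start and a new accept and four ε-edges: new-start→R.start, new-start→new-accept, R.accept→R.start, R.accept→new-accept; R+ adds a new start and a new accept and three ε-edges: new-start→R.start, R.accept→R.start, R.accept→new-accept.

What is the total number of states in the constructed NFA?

28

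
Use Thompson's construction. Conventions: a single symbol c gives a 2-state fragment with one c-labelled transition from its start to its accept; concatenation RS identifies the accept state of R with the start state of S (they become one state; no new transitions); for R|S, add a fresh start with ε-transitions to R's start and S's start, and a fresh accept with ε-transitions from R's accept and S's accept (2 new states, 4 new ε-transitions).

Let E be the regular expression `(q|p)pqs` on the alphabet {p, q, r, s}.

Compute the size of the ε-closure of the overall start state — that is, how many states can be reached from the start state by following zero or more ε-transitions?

3

Let C(F) = |ε-closure(F.start)| within fragment F, and note whether F accepts ε. Symbol fragments have C = 1 and do not accept ε. Then:
  q|p — |ε-closure| = 1 + 1 + 1 = 3 (the new accept is not ε-reachable since no branch accepts ε)
  (q|p)pqs — same as the first factor's closure: |ε-closure| = 3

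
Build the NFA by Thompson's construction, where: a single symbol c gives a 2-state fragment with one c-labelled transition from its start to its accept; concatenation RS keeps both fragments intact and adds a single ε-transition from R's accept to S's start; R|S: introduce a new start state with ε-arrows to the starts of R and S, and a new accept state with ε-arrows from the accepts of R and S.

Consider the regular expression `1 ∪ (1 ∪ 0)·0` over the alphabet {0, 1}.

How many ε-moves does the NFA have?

Building bottom-up:
Each of the 4 symbol leaves contributes 0 ε-transitions.
  1 ∪ 0 = 4 ε-transitions
  (1 ∪ 0)·0 = 5 ε-transitions
  1 ∪ (1 ∪ 0)·0 = 9 ε-transitions

9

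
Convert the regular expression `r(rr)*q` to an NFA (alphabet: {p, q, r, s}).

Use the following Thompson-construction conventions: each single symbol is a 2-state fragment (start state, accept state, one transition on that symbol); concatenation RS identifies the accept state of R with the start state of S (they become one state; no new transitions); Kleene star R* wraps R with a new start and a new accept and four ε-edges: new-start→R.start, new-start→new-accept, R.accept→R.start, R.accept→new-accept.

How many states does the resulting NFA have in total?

Per subexpression:
Each of the 4 symbol leaves contributes a 2-state fragment.
  rr : 3 states
  (rr)* : 5 states
  r(rr)*q : 7 states

7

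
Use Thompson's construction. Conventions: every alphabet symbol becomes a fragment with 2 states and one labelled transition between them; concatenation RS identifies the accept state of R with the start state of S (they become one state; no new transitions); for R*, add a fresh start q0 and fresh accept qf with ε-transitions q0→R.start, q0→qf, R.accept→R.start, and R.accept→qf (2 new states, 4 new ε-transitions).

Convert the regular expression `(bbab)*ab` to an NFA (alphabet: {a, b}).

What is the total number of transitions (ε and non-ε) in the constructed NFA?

10

Per subexpression:
Each of the 6 symbol leaves contributes 1 transition (1 symbol, 0 ε).
  bbab → 4 transitions (4 symbol, 0 ε)
  (bbab)* → 8 transitions (4 symbol, 4 ε)
  (bbab)*ab → 10 transitions (6 symbol, 4 ε)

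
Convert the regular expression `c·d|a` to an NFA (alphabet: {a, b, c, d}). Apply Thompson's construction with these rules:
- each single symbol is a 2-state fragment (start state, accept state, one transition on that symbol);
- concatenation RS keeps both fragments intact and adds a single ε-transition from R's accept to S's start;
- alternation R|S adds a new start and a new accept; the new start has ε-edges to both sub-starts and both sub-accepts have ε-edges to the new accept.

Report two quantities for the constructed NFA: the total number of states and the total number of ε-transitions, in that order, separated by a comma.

Recursing over subexpressions:
Each of the 3 symbol leaves contributes 2 states and 0 ε-transitions.
  c·d = 4 states, 1 ε-transition
  c·d|a = 8 states, 5 ε-transitions

8, 5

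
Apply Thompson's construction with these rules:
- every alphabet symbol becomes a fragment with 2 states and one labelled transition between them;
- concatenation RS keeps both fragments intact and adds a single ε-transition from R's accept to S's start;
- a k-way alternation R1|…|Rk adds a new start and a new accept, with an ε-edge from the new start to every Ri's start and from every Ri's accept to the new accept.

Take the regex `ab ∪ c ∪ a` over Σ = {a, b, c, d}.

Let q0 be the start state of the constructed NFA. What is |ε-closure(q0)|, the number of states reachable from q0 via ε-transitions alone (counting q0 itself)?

Compute the ε-closure size of each fragment's start state recursively; a symbol fragment's start has no outgoing ε-edge, so its closure is just itself (size 1).
  ab → same as the first factor's closure: C = 1
  ab ∪ c ∪ a → new start ε-reaches every alternative's start; none of them accept ε, so the new accept is not reached: C = 1 + 1 + 1 + 1 = 4

4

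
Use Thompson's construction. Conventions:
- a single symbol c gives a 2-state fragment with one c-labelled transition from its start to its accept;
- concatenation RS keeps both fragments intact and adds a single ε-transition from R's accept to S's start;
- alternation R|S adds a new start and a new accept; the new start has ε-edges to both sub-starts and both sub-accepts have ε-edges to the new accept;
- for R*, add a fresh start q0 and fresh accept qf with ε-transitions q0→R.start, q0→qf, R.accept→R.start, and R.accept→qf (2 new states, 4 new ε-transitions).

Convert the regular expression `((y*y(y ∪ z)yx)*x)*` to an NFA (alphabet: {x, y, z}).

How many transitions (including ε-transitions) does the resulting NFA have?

28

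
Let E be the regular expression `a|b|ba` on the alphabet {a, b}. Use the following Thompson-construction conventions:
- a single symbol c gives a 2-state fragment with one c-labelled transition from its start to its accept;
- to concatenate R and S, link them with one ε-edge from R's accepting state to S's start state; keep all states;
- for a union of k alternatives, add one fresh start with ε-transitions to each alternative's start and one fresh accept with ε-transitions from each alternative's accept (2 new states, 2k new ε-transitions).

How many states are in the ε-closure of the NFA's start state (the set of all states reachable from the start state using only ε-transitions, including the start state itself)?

4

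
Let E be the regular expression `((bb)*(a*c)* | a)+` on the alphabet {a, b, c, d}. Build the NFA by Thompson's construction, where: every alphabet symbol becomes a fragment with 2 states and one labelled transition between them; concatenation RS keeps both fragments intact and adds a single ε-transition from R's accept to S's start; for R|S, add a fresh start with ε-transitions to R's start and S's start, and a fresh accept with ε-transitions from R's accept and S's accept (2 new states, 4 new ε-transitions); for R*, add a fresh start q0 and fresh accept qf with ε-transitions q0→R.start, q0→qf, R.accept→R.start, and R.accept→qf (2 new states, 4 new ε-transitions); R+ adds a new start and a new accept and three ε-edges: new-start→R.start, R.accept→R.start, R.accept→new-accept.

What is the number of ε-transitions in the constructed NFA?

22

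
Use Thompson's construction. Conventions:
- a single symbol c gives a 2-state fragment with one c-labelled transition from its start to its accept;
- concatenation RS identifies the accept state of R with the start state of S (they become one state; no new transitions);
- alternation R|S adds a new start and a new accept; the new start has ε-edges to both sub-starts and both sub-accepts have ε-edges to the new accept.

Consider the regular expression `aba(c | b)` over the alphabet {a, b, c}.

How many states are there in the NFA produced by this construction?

By structural recursion:
Each of the 5 symbol leaves contributes a 2-state fragment.
  c | b — 6 states
  aba(c | b) — 9 states

9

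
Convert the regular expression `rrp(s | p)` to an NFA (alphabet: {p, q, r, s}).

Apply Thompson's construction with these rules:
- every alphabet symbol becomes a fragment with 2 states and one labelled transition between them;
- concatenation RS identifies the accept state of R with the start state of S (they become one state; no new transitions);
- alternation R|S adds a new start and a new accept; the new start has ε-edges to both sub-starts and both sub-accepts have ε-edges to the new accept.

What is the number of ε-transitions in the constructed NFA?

4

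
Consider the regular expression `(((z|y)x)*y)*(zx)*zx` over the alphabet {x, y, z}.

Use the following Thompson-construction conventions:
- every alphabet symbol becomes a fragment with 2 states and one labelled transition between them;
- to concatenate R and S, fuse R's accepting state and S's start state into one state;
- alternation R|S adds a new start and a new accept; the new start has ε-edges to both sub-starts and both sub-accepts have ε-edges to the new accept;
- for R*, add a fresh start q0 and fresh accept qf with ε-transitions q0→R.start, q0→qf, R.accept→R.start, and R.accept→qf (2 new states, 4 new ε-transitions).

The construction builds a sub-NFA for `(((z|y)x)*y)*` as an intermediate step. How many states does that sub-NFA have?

12

Fragment for `(((z|y)x)*y)*`:
Each of the 4 symbol leaves contributes a 2-state fragment.
  z|y = 6 states
  (z|y)x = 7 states
  ((z|y)x)* = 9 states
  ((z|y)x)*y = 10 states
  (((z|y)x)*y)* = 12 states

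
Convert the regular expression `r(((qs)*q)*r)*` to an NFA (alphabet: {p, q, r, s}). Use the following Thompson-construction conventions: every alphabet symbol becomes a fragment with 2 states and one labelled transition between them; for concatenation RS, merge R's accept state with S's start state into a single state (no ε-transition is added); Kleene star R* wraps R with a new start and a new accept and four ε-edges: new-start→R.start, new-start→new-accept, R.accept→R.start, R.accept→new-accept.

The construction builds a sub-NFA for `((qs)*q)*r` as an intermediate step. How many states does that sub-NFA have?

Fragment for `((qs)*q)*r`:
Each of the 4 symbol leaves contributes a 2-state fragment.
  qs : 3 states
  (qs)* : 5 states
  (qs)*q : 6 states
  ((qs)*q)* : 8 states
  ((qs)*q)*r : 9 states

9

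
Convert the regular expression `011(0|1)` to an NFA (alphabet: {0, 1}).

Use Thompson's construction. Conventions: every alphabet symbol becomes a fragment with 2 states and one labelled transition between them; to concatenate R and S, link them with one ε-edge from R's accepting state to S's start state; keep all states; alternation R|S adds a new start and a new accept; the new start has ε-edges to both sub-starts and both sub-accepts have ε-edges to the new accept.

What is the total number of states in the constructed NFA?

12

Recursing over subexpressions:
Each of the 5 symbol leaves contributes a 2-state fragment.
  0|1 — 6 states
  011(0|1) — 12 states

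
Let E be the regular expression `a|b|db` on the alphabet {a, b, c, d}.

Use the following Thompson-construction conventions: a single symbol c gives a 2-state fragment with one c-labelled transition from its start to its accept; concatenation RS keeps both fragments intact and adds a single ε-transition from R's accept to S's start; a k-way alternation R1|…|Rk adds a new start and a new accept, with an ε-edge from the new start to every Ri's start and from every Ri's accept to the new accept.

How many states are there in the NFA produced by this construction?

10

Building bottom-up:
Each of the 4 symbol leaves contributes a 2-state fragment.
  db — 4 states
  a|b|db — 10 states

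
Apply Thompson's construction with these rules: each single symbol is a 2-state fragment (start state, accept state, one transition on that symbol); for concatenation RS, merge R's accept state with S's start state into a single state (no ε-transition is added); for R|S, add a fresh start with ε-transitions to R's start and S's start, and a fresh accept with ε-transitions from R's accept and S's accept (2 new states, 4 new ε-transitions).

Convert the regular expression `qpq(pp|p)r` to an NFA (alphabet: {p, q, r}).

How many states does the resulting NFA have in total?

Recursing over subexpressions:
Each of the 7 symbol leaves contributes a 2-state fragment.
  pp — 3 states
  pp|p — 7 states
  qpq(pp|p)r — 11 states

11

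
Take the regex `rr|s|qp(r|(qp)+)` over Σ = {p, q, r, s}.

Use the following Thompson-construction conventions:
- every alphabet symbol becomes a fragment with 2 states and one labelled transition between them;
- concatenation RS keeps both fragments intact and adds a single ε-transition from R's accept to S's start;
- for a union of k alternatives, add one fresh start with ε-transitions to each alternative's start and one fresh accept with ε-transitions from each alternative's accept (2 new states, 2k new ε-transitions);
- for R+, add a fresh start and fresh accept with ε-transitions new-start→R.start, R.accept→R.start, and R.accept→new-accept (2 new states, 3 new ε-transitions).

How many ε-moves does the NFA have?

Per subexpression:
Each of the 8 symbol leaves contributes 0 ε-transitions.
  rr = 1 ε-transition
  qp = 1 ε-transition
  (qp)+ = 4 ε-transitions
  r|(qp)+ = 8 ε-transitions
  qp(r|(qp)+) = 10 ε-transitions
  rr|s|qp(r|(qp)+) = 17 ε-transitions

17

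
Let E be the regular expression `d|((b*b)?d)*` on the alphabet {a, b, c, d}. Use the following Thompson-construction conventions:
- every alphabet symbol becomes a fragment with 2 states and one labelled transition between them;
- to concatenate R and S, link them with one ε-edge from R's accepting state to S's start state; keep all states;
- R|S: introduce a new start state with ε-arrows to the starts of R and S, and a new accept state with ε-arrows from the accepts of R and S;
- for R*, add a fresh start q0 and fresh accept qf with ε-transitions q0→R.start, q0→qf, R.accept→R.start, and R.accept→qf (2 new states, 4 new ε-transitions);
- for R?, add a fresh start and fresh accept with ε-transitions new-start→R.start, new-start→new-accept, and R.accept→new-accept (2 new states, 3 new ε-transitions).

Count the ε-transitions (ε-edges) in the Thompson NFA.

17

Per subexpression:
Each of the 4 symbol leaves contributes 0 ε-transitions.
  b* → 4 ε-transitions
  b*b → 5 ε-transitions
  (b*b)? → 8 ε-transitions
  (b*b)?d → 9 ε-transitions
  ((b*b)?d)* → 13 ε-transitions
  d|((b*b)?d)* → 17 ε-transitions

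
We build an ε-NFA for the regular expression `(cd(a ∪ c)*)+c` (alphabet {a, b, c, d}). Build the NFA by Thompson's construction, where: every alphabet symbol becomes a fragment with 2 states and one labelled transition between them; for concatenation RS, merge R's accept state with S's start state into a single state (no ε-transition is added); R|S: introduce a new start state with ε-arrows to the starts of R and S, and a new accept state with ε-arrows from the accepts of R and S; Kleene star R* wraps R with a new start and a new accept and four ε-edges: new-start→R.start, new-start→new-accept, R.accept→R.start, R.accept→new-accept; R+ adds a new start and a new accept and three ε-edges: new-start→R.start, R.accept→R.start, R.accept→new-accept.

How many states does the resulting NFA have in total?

Building bottom-up:
Each of the 5 symbol leaves contributes a 2-state fragment.
  a ∪ c — 6 states
  (a ∪ c)* — 8 states
  cd(a ∪ c)* — 10 states
  (cd(a ∪ c)*)+ — 12 states
  (cd(a ∪ c)*)+c — 13 states

13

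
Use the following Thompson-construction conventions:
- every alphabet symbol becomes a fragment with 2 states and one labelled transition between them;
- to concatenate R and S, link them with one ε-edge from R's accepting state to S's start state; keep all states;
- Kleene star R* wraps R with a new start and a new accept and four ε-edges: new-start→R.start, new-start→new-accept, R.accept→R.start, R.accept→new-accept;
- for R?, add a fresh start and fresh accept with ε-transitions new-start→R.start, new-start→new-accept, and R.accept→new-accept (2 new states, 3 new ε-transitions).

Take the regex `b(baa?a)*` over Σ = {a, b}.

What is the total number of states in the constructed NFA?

Per subexpression:
Each of the 5 symbol leaves contributes a 2-state fragment.
  a? → 4 states
  baa?a → 10 states
  (baa?a)* → 12 states
  b(baa?a)* → 14 states

14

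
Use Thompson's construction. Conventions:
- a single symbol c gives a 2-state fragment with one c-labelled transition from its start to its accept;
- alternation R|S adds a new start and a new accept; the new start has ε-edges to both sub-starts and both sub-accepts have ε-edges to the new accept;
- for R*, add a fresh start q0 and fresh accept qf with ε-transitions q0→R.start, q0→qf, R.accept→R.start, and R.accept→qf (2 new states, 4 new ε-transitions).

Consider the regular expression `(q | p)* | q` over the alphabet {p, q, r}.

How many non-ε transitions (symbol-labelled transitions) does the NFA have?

3

Building bottom-up:
Each of the 3 symbol leaves contributes exactly 1 symbol transition.
  q | p : 2 symbol transitions
  (q | p)* : 2 symbol transitions
  (q | p)* | q : 3 symbol transitions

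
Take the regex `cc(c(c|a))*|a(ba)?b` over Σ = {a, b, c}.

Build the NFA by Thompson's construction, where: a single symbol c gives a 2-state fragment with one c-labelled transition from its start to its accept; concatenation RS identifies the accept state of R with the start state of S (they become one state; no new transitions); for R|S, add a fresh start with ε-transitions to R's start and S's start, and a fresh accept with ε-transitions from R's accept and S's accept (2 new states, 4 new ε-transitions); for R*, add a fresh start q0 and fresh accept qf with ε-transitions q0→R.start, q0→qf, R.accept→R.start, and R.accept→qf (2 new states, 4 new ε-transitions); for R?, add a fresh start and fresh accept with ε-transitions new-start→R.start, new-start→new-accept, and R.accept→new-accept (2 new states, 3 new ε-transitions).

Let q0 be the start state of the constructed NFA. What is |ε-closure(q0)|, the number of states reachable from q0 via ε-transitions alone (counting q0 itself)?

3

Let C(F) = |ε-closure(F.start)| within fragment F, and note whether F accepts ε. Symbol fragments have C = 1 and do not accept ε. Then:
  c|a — |closure| = 1 + 1 + 1 = 3 (the new accept is not ε-reachable since no branch accepts ε)
  c(c|a) — |closure| equals the left operand's closure size = 1 (its accept is not ε-reachable, so the closure stops there)
  (c(c|a))* — new start has ε-edges to the inner start and to the new accept, so |closure| = 2 + 1 = 3
  cc(c(c|a))* — same as the first factor's closure: |closure| = 1
  ba — same as the first factor's closure: |closure| = 1
  (ba)? — new start has ε-edges to the inner start and to the new accept, so |closure| = 2 + 1 = 3
  a(ba)?b — same as the first factor's closure: |closure| = 1
  cc(c(c|a))*|a(ba)?b — |closure| = 1 + 1 + 1 = 3 (the new accept is not ε-reachable since no branch accepts ε)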